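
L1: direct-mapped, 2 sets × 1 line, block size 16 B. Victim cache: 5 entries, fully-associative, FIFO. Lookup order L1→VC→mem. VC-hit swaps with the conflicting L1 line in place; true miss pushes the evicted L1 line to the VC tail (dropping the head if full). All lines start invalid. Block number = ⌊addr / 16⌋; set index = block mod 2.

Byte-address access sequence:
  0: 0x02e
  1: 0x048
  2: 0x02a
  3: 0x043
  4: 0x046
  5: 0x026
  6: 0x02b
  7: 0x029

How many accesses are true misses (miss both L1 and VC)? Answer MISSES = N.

0: 0x2e (blk 2, set 0) → MISS  vc=[]
1: 0x48 (blk 4, set 0) → MISS  vc=[2]
2: 0x2a (blk 2, set 0) → VC-HIT  vc=[4]
3: 0x43 (blk 4, set 0) → VC-HIT  vc=[2]
4: 0x46 (blk 4, set 0) → L1-HIT  vc=[2]
5: 0x26 (blk 2, set 0) → VC-HIT  vc=[4]
6: 0x2b (blk 2, set 0) → L1-HIT  vc=[4]
7: 0x29 (blk 2, set 0) → L1-HIT  vc=[4]

MISSES = 2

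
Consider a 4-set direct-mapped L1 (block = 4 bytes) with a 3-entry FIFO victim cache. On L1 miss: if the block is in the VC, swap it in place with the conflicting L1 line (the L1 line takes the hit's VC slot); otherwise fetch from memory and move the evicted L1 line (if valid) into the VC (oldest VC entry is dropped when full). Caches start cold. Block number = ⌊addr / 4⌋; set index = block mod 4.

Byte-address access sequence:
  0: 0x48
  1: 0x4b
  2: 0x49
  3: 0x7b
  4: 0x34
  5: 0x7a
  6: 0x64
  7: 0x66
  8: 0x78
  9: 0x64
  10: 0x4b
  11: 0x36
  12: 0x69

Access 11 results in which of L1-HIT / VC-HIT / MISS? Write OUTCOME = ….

#0 0x48→b18/s2 MISS; vc=[]
#1 0x4b→b18/s2 L1-HIT; vc=[]
#2 0x49→b18/s2 L1-HIT; vc=[]
#3 0x7b→b30/s2 MISS; vc=[18]
#4 0x34→b13/s1 MISS; vc=[18]
#5 0x7a→b30/s2 L1-HIT; vc=[18]
#6 0x64→b25/s1 MISS; vc=[18,13]
#7 0x66→b25/s1 L1-HIT; vc=[18,13]
#8 0x78→b30/s2 L1-HIT; vc=[18,13]
#9 0x64→b25/s1 L1-HIT; vc=[18,13]
#10 0x4b→b18/s2 VC-HIT; vc=[30,13]
#11 0x36→b13/s1 VC-HIT; vc=[30,25]
#12 0x69→b26/s2 MISS; vc=[30,25,18]

OUTCOME = VC-HIT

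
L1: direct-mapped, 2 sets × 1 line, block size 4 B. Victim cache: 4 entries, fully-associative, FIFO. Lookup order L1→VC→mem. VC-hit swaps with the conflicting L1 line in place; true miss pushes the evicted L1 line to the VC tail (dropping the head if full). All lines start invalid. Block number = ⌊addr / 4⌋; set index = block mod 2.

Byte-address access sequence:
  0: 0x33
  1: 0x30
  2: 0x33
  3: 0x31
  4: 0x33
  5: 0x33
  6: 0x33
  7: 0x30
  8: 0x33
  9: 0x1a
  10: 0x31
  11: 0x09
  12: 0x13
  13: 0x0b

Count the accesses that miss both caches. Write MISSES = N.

MISSES = 4

#0 0x33→b12/s0 MISS; vc=[]
#1 0x30→b12/s0 L1-HIT; vc=[]
#2 0x33→b12/s0 L1-HIT; vc=[]
#3 0x31→b12/s0 L1-HIT; vc=[]
#4 0x33→b12/s0 L1-HIT; vc=[]
#5 0x33→b12/s0 L1-HIT; vc=[]
#6 0x33→b12/s0 L1-HIT; vc=[]
#7 0x30→b12/s0 L1-HIT; vc=[]
#8 0x33→b12/s0 L1-HIT; vc=[]
#9 0x1a→b6/s0 MISS; vc=[12]
#10 0x31→b12/s0 VC-HIT; vc=[6]
#11 0x9→b2/s0 MISS; vc=[6,12]
#12 0x13→b4/s0 MISS; vc=[6,12,2]
#13 0xb→b2/s0 VC-HIT; vc=[6,12,4]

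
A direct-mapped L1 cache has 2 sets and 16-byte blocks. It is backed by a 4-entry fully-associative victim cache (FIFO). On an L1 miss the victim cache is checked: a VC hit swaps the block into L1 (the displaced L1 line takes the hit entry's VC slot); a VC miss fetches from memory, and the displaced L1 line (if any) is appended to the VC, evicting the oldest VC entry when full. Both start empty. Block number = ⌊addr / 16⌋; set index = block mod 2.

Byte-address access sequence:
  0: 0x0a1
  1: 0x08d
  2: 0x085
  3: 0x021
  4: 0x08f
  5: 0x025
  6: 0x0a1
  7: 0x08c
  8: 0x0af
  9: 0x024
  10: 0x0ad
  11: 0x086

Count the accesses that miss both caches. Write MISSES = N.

#0 0xa1→b10/s0 MISS; vc=[]
#1 0x8d→b8/s0 MISS; vc=[10]
#2 0x85→b8/s0 L1-HIT; vc=[10]
#3 0x21→b2/s0 MISS; vc=[10,8]
#4 0x8f→b8/s0 VC-HIT; vc=[10,2]
#5 0x25→b2/s0 VC-HIT; vc=[10,8]
#6 0xa1→b10/s0 VC-HIT; vc=[2,8]
#7 0x8c→b8/s0 VC-HIT; vc=[2,10]
#8 0xaf→b10/s0 VC-HIT; vc=[2,8]
#9 0x24→b2/s0 VC-HIT; vc=[10,8]
#10 0xad→b10/s0 VC-HIT; vc=[2,8]
#11 0x86→b8/s0 VC-HIT; vc=[2,10]

MISSES = 3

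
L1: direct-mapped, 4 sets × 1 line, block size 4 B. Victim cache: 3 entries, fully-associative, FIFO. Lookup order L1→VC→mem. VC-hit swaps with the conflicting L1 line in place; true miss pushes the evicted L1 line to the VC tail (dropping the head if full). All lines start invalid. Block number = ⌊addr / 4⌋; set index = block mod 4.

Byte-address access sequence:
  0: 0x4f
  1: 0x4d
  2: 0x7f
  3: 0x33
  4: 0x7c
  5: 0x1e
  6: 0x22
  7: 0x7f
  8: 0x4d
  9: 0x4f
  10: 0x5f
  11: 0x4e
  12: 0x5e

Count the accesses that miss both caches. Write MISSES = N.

MISSES = 6

0: 0x4f (blk 19, set 3) → MISS  vc=[]
1: 0x4d (blk 19, set 3) → L1-HIT  vc=[]
2: 0x7f (blk 31, set 3) → MISS  vc=[19]
3: 0x33 (blk 12, set 0) → MISS  vc=[19]
4: 0x7c (blk 31, set 3) → L1-HIT  vc=[19]
5: 0x1e (blk 7, set 3) → MISS  vc=[19, 31]
6: 0x22 (blk 8, set 0) → MISS  vc=[19, 31, 12]
7: 0x7f (blk 31, set 3) → VC-HIT  vc=[19, 7, 12]
8: 0x4d (blk 19, set 3) → VC-HIT  vc=[31, 7, 12]
9: 0x4f (blk 19, set 3) → L1-HIT  vc=[31, 7, 12]
10: 0x5f (blk 23, set 3) → MISS  vc=[7, 12, 19]
11: 0x4e (blk 19, set 3) → VC-HIT  vc=[7, 12, 23]
12: 0x5e (blk 23, set 3) → VC-HIT  vc=[7, 12, 19]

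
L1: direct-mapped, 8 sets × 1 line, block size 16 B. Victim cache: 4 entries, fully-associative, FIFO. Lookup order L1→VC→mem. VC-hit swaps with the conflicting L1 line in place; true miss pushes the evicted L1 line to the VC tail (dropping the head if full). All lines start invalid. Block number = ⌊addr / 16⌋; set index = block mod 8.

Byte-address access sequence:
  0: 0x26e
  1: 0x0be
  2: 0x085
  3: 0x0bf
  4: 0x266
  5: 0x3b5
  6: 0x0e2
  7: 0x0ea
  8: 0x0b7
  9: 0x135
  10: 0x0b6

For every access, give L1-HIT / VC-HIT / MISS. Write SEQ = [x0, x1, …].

#0 0x26e→b38/s6 MISS; vc=[]
#1 0xbe→b11/s3 MISS; vc=[]
#2 0x85→b8/s0 MISS; vc=[]
#3 0xbf→b11/s3 L1-HIT; vc=[]
#4 0x266→b38/s6 L1-HIT; vc=[]
#5 0x3b5→b59/s3 MISS; vc=[11]
#6 0xe2→b14/s6 MISS; vc=[11,38]
#7 0xea→b14/s6 L1-HIT; vc=[11,38]
#8 0xb7→b11/s3 VC-HIT; vc=[59,38]
#9 0x135→b19/s3 MISS; vc=[59,38,11]
#10 0xb6→b11/s3 VC-HIT; vc=[59,38,19]

SEQ = [MISS, MISS, MISS, L1-HIT, L1-HIT, MISS, MISS, L1-HIT, VC-HIT, MISS, VC-HIT]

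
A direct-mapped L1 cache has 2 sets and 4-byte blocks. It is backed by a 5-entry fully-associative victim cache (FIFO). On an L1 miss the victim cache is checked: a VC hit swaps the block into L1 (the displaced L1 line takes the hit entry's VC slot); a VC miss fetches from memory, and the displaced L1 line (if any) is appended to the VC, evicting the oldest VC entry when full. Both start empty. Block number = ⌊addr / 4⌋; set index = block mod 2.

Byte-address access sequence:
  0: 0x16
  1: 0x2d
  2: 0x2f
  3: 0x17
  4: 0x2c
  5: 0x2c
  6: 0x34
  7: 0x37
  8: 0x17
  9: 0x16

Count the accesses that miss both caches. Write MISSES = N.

MISSES = 3

  [0] addr=0x16 blk=5 s=1: MISS | VC []
  [1] addr=0x2d blk=11 s=1: MISS | VC [5]
  [2] addr=0x2f blk=11 s=1: L1-HIT | VC [5]
  [3] addr=0x17 blk=5 s=1: VC-HIT | VC [11]
  [4] addr=0x2c blk=11 s=1: VC-HIT | VC [5]
  [5] addr=0x2c blk=11 s=1: L1-HIT | VC [5]
  [6] addr=0x34 blk=13 s=1: MISS | VC [5, 11]
  [7] addr=0x37 blk=13 s=1: L1-HIT | VC [5, 11]
  [8] addr=0x17 blk=5 s=1: VC-HIT | VC [13, 11]
  [9] addr=0x16 blk=5 s=1: L1-HIT | VC [13, 11]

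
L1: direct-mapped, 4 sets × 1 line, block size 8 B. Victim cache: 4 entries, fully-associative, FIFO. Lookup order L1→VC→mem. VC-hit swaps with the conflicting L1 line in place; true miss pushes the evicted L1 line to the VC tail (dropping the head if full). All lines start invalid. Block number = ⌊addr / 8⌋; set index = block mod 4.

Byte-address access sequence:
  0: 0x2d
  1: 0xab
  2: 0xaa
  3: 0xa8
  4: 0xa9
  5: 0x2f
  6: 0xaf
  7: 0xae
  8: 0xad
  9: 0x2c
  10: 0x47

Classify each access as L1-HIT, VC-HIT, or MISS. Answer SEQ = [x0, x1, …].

SEQ = [MISS, MISS, L1-HIT, L1-HIT, L1-HIT, VC-HIT, VC-HIT, L1-HIT, L1-HIT, VC-HIT, MISS]

  [0] addr=0x2d blk=5 s=1: MISS | VC []
  [1] addr=0xab blk=21 s=1: MISS | VC [5]
  [2] addr=0xaa blk=21 s=1: L1-HIT | VC [5]
  [3] addr=0xa8 blk=21 s=1: L1-HIT | VC [5]
  [4] addr=0xa9 blk=21 s=1: L1-HIT | VC [5]
  [5] addr=0x2f blk=5 s=1: VC-HIT | VC [21]
  [6] addr=0xaf blk=21 s=1: VC-HIT | VC [5]
  [7] addr=0xae blk=21 s=1: L1-HIT | VC [5]
  [8] addr=0xad blk=21 s=1: L1-HIT | VC [5]
  [9] addr=0x2c blk=5 s=1: VC-HIT | VC [21]
  [10] addr=0x47 blk=8 s=0: MISS | VC [21]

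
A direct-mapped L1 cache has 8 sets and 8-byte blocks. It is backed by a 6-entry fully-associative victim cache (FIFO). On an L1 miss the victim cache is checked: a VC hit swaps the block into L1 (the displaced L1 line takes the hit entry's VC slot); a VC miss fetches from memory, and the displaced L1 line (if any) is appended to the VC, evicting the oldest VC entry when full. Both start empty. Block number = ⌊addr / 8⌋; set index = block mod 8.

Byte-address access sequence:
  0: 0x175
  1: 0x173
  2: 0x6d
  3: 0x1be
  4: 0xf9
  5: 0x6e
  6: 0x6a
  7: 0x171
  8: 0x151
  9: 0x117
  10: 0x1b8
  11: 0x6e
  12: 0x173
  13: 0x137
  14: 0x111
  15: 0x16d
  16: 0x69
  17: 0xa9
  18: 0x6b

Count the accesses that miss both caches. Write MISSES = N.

MISSES = 9

0: 0x175 (blk 46, set 6) → MISS  vc=[]
1: 0x173 (blk 46, set 6) → L1-HIT  vc=[]
2: 0x6d (blk 13, set 5) → MISS  vc=[]
3: 0x1be (blk 55, set 7) → MISS  vc=[]
4: 0xf9 (blk 31, set 7) → MISS  vc=[55]
5: 0x6e (blk 13, set 5) → L1-HIT  vc=[55]
6: 0x6a (blk 13, set 5) → L1-HIT  vc=[55]
7: 0x171 (blk 46, set 6) → L1-HIT  vc=[55]
8: 0x151 (blk 42, set 2) → MISS  vc=[55]
9: 0x117 (blk 34, set 2) → MISS  vc=[55, 42]
10: 0x1b8 (blk 55, set 7) → VC-HIT  vc=[31, 42]
11: 0x6e (blk 13, set 5) → L1-HIT  vc=[31, 42]
12: 0x173 (blk 46, set 6) → L1-HIT  vc=[31, 42]
13: 0x137 (blk 38, set 6) → MISS  vc=[31, 42, 46]
14: 0x111 (blk 34, set 2) → L1-HIT  vc=[31, 42, 46]
15: 0x16d (blk 45, set 5) → MISS  vc=[31, 42, 46, 13]
16: 0x69 (blk 13, set 5) → VC-HIT  vc=[31, 42, 46, 45]
17: 0xa9 (blk 21, set 5) → MISS  vc=[31, 42, 46, 45, 13]
18: 0x6b (blk 13, set 5) → VC-HIT  vc=[31, 42, 46, 45, 21]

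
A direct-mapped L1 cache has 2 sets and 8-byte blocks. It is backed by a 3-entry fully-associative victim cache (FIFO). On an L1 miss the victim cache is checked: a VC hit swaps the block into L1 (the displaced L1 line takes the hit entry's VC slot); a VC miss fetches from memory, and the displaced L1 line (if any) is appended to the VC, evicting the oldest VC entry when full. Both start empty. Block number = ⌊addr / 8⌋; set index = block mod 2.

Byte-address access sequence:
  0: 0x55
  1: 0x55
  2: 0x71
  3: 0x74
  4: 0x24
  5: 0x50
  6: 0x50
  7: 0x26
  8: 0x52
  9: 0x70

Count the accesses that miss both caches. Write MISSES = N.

  [0] addr=0x55 blk=10 s=0: MISS | VC []
  [1] addr=0x55 blk=10 s=0: L1-HIT | VC []
  [2] addr=0x71 blk=14 s=0: MISS | VC [10]
  [3] addr=0x74 blk=14 s=0: L1-HIT | VC [10]
  [4] addr=0x24 blk=4 s=0: MISS | VC [10, 14]
  [5] addr=0x50 blk=10 s=0: VC-HIT | VC [4, 14]
  [6] addr=0x50 blk=10 s=0: L1-HIT | VC [4, 14]
  [7] addr=0x26 blk=4 s=0: VC-HIT | VC [10, 14]
  [8] addr=0x52 blk=10 s=0: VC-HIT | VC [4, 14]
  [9] addr=0x70 blk=14 s=0: VC-HIT | VC [4, 10]

MISSES = 3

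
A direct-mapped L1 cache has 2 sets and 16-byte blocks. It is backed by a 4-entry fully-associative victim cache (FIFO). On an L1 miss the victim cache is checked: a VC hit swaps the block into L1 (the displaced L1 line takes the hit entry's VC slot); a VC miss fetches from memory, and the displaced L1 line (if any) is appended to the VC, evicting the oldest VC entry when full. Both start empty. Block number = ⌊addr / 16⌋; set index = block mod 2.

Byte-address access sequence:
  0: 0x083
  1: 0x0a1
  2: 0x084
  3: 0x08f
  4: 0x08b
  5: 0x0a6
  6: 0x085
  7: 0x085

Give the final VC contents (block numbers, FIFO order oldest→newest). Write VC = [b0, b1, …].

VC = [10]

0: 0x83 (blk 8, set 0) → MISS  vc=[]
1: 0xa1 (blk 10, set 0) → MISS  vc=[8]
2: 0x84 (blk 8, set 0) → VC-HIT  vc=[10]
3: 0x8f (blk 8, set 0) → L1-HIT  vc=[10]
4: 0x8b (blk 8, set 0) → L1-HIT  vc=[10]
5: 0xa6 (blk 10, set 0) → VC-HIT  vc=[8]
6: 0x85 (blk 8, set 0) → VC-HIT  vc=[10]
7: 0x85 (blk 8, set 0) → L1-HIT  vc=[10]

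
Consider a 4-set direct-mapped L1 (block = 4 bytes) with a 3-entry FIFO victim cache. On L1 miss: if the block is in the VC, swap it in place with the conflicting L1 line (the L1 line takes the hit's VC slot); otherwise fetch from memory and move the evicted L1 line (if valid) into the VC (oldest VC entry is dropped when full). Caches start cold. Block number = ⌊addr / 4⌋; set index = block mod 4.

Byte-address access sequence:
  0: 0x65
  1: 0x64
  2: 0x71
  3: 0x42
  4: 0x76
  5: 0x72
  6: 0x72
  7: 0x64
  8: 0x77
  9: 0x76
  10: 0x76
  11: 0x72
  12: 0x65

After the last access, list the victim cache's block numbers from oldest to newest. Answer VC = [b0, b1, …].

  [0] addr=0x65 blk=25 s=1: MISS | VC []
  [1] addr=0x64 blk=25 s=1: L1-HIT | VC []
  [2] addr=0x71 blk=28 s=0: MISS | VC []
  [3] addr=0x42 blk=16 s=0: MISS | VC [28]
  [4] addr=0x76 blk=29 s=1: MISS | VC [28, 25]
  [5] addr=0x72 blk=28 s=0: VC-HIT | VC [16, 25]
  [6] addr=0x72 blk=28 s=0: L1-HIT | VC [16, 25]
  [7] addr=0x64 blk=25 s=1: VC-HIT | VC [16, 29]
  [8] addr=0x77 blk=29 s=1: VC-HIT | VC [16, 25]
  [9] addr=0x76 blk=29 s=1: L1-HIT | VC [16, 25]
  [10] addr=0x76 blk=29 s=1: L1-HIT | VC [16, 25]
  [11] addr=0x72 blk=28 s=0: L1-HIT | VC [16, 25]
  [12] addr=0x65 blk=25 s=1: VC-HIT | VC [16, 29]

VC = [16, 29]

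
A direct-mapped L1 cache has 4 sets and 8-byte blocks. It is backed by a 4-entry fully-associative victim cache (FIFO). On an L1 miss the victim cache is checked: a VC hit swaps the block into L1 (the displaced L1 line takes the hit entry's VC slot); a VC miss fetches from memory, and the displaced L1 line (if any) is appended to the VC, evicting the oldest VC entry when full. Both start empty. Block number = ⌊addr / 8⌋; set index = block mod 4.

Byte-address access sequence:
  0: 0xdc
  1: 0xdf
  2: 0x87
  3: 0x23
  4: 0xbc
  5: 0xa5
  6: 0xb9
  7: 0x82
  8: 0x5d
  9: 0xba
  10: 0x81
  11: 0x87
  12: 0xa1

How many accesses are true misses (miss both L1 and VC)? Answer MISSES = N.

  [0] addr=0xdc blk=27 s=3: MISS | VC []
  [1] addr=0xdf blk=27 s=3: L1-HIT | VC []
  [2] addr=0x87 blk=16 s=0: MISS | VC []
  [3] addr=0x23 blk=4 s=0: MISS | VC [16]
  [4] addr=0xbc blk=23 s=3: MISS | VC [16, 27]
  [5] addr=0xa5 blk=20 s=0: MISS | VC [16, 27, 4]
  [6] addr=0xb9 blk=23 s=3: L1-HIT | VC [16, 27, 4]
  [7] addr=0x82 blk=16 s=0: VC-HIT | VC [20, 27, 4]
  [8] addr=0x5d blk=11 s=3: MISS | VC [20, 27, 4, 23]
  [9] addr=0xba blk=23 s=3: VC-HIT | VC [20, 27, 4, 11]
  [10] addr=0x81 blk=16 s=0: L1-HIT | VC [20, 27, 4, 11]
  [11] addr=0x87 blk=16 s=0: L1-HIT | VC [20, 27, 4, 11]
  [12] addr=0xa1 blk=20 s=0: VC-HIT | VC [16, 27, 4, 11]

MISSES = 6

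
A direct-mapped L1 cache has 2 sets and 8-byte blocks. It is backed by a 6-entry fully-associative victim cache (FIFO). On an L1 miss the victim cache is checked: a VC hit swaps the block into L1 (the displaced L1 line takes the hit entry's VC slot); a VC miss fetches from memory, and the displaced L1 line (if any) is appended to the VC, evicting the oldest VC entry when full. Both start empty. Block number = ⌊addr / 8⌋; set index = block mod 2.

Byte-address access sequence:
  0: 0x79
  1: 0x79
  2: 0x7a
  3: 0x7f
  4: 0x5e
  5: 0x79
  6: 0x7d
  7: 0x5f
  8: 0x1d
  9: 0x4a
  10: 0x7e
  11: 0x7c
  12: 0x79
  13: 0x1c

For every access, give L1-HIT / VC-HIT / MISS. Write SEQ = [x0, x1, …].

SEQ = [MISS, L1-HIT, L1-HIT, L1-HIT, MISS, VC-HIT, L1-HIT, VC-HIT, MISS, MISS, VC-HIT, L1-HIT, L1-HIT, VC-HIT]

0: 0x79 (blk 15, set 1) → MISS  vc=[]
1: 0x79 (blk 15, set 1) → L1-HIT  vc=[]
2: 0x7a (blk 15, set 1) → L1-HIT  vc=[]
3: 0x7f (blk 15, set 1) → L1-HIT  vc=[]
4: 0x5e (blk 11, set 1) → MISS  vc=[15]
5: 0x79 (blk 15, set 1) → VC-HIT  vc=[11]
6: 0x7d (blk 15, set 1) → L1-HIT  vc=[11]
7: 0x5f (blk 11, set 1) → VC-HIT  vc=[15]
8: 0x1d (blk 3, set 1) → MISS  vc=[15, 11]
9: 0x4a (blk 9, set 1) → MISS  vc=[15, 11, 3]
10: 0x7e (blk 15, set 1) → VC-HIT  vc=[9, 11, 3]
11: 0x7c (blk 15, set 1) → L1-HIT  vc=[9, 11, 3]
12: 0x79 (blk 15, set 1) → L1-HIT  vc=[9, 11, 3]
13: 0x1c (blk 3, set 1) → VC-HIT  vc=[9, 11, 15]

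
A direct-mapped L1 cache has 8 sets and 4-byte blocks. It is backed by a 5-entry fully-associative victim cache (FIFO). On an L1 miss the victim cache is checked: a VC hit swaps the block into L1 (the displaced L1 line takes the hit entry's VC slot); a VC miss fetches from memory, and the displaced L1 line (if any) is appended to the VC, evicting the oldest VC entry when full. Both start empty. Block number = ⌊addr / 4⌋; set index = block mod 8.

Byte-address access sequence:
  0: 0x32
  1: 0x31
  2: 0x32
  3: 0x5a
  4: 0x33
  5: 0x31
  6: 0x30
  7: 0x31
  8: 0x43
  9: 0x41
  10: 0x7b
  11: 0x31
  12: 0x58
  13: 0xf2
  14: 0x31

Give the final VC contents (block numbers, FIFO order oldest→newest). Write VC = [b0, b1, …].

VC = [30, 60]

  [0] addr=0x32 blk=12 s=4: MISS | VC []
  [1] addr=0x31 blk=12 s=4: L1-HIT | VC []
  [2] addr=0x32 blk=12 s=4: L1-HIT | VC []
  [3] addr=0x5a blk=22 s=6: MISS | VC []
  [4] addr=0x33 blk=12 s=4: L1-HIT | VC []
  [5] addr=0x31 blk=12 s=4: L1-HIT | VC []
  [6] addr=0x30 blk=12 s=4: L1-HIT | VC []
  [7] addr=0x31 blk=12 s=4: L1-HIT | VC []
  [8] addr=0x43 blk=16 s=0: MISS | VC []
  [9] addr=0x41 blk=16 s=0: L1-HIT | VC []
  [10] addr=0x7b blk=30 s=6: MISS | VC [22]
  [11] addr=0x31 blk=12 s=4: L1-HIT | VC [22]
  [12] addr=0x58 blk=22 s=6: VC-HIT | VC [30]
  [13] addr=0xf2 blk=60 s=4: MISS | VC [30, 12]
  [14] addr=0x31 blk=12 s=4: VC-HIT | VC [30, 60]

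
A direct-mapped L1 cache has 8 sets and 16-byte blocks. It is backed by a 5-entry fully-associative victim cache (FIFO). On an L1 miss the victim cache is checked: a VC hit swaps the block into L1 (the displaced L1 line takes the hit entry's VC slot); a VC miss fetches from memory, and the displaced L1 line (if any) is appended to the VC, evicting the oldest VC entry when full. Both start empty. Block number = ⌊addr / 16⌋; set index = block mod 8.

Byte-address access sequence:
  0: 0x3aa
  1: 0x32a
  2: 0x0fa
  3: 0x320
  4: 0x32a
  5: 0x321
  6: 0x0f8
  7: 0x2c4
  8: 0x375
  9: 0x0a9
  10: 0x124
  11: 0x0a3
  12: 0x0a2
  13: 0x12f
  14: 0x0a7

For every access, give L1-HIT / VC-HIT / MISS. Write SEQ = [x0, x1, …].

SEQ = [MISS, MISS, MISS, L1-HIT, L1-HIT, L1-HIT, L1-HIT, MISS, MISS, MISS, MISS, VC-HIT, L1-HIT, VC-HIT, VC-HIT]

  [0] addr=0x3aa blk=58 s=2: MISS | VC []
  [1] addr=0x32a blk=50 s=2: MISS | VC [58]
  [2] addr=0xfa blk=15 s=7: MISS | VC [58]
  [3] addr=0x320 blk=50 s=2: L1-HIT | VC [58]
  [4] addr=0x32a blk=50 s=2: L1-HIT | VC [58]
  [5] addr=0x321 blk=50 s=2: L1-HIT | VC [58]
  [6] addr=0xf8 blk=15 s=7: L1-HIT | VC [58]
  [7] addr=0x2c4 blk=44 s=4: MISS | VC [58]
  [8] addr=0x375 blk=55 s=7: MISS | VC [58, 15]
  [9] addr=0xa9 blk=10 s=2: MISS | VC [58, 15, 50]
  [10] addr=0x124 blk=18 s=2: MISS | VC [58, 15, 50, 10]
  [11] addr=0xa3 blk=10 s=2: VC-HIT | VC [58, 15, 50, 18]
  [12] addr=0xa2 blk=10 s=2: L1-HIT | VC [58, 15, 50, 18]
  [13] addr=0x12f blk=18 s=2: VC-HIT | VC [58, 15, 50, 10]
  [14] addr=0xa7 blk=10 s=2: VC-HIT | VC [58, 15, 50, 18]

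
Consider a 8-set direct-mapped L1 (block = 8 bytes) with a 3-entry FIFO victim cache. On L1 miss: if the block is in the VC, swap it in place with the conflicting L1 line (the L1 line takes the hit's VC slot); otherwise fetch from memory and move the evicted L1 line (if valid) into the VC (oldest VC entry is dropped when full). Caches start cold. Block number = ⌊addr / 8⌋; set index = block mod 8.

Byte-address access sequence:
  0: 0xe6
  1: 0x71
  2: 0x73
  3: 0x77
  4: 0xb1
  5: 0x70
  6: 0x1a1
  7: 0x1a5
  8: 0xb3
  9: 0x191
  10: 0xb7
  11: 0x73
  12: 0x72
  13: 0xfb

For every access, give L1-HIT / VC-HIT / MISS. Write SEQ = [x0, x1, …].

SEQ = [MISS, MISS, L1-HIT, L1-HIT, MISS, VC-HIT, MISS, L1-HIT, VC-HIT, MISS, L1-HIT, VC-HIT, L1-HIT, MISS]

  [0] addr=0xe6 blk=28 s=4: MISS | VC []
  [1] addr=0x71 blk=14 s=6: MISS | VC []
  [2] addr=0x73 blk=14 s=6: L1-HIT | VC []
  [3] addr=0x77 blk=14 s=6: L1-HIT | VC []
  [4] addr=0xb1 blk=22 s=6: MISS | VC [14]
  [5] addr=0x70 blk=14 s=6: VC-HIT | VC [22]
  [6] addr=0x1a1 blk=52 s=4: MISS | VC [22, 28]
  [7] addr=0x1a5 blk=52 s=4: L1-HIT | VC [22, 28]
  [8] addr=0xb3 blk=22 s=6: VC-HIT | VC [14, 28]
  [9] addr=0x191 blk=50 s=2: MISS | VC [14, 28]
  [10] addr=0xb7 blk=22 s=6: L1-HIT | VC [14, 28]
  [11] addr=0x73 blk=14 s=6: VC-HIT | VC [22, 28]
  [12] addr=0x72 blk=14 s=6: L1-HIT | VC [22, 28]
  [13] addr=0xfb blk=31 s=7: MISS | VC [22, 28]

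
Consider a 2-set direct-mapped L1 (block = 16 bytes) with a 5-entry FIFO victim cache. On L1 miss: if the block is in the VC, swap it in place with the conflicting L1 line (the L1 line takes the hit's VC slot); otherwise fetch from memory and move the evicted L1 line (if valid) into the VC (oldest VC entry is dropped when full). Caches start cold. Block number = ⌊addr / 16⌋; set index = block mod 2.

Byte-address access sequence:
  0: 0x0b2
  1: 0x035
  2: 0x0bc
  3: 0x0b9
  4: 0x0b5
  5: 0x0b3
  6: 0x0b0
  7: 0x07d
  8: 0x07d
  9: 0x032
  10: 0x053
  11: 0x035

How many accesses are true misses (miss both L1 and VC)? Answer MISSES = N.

MISSES = 4

0: 0xb2 (blk 11, set 1) → MISS  vc=[]
1: 0x35 (blk 3, set 1) → MISS  vc=[11]
2: 0xbc (blk 11, set 1) → VC-HIT  vc=[3]
3: 0xb9 (blk 11, set 1) → L1-HIT  vc=[3]
4: 0xb5 (blk 11, set 1) → L1-HIT  vc=[3]
5: 0xb3 (blk 11, set 1) → L1-HIT  vc=[3]
6: 0xb0 (blk 11, set 1) → L1-HIT  vc=[3]
7: 0x7d (blk 7, set 1) → MISS  vc=[3, 11]
8: 0x7d (blk 7, set 1) → L1-HIT  vc=[3, 11]
9: 0x32 (blk 3, set 1) → VC-HIT  vc=[7, 11]
10: 0x53 (blk 5, set 1) → MISS  vc=[7, 11, 3]
11: 0x35 (blk 3, set 1) → VC-HIT  vc=[7, 11, 5]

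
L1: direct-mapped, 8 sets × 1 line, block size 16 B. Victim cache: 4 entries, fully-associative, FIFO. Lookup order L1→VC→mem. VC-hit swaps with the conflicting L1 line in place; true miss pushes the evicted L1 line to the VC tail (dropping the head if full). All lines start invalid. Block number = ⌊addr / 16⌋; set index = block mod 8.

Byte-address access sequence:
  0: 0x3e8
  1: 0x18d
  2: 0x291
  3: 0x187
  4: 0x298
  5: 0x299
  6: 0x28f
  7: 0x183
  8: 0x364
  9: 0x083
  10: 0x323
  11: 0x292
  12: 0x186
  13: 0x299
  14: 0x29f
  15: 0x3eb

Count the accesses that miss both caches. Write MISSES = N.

#0 0x3e8→b62/s6 MISS; vc=[]
#1 0x18d→b24/s0 MISS; vc=[]
#2 0x291→b41/s1 MISS; vc=[]
#3 0x187→b24/s0 L1-HIT; vc=[]
#4 0x298→b41/s1 L1-HIT; vc=[]
#5 0x299→b41/s1 L1-HIT; vc=[]
#6 0x28f→b40/s0 MISS; vc=[24]
#7 0x183→b24/s0 VC-HIT; vc=[40]
#8 0x364→b54/s6 MISS; vc=[40,62]
#9 0x83→b8/s0 MISS; vc=[40,62,24]
#10 0x323→b50/s2 MISS; vc=[40,62,24]
#11 0x292→b41/s1 L1-HIT; vc=[40,62,24]
#12 0x186→b24/s0 VC-HIT; vc=[40,62,8]
#13 0x299→b41/s1 L1-HIT; vc=[40,62,8]
#14 0x29f→b41/s1 L1-HIT; vc=[40,62,8]
#15 0x3eb→b62/s6 VC-HIT; vc=[40,54,8]

MISSES = 7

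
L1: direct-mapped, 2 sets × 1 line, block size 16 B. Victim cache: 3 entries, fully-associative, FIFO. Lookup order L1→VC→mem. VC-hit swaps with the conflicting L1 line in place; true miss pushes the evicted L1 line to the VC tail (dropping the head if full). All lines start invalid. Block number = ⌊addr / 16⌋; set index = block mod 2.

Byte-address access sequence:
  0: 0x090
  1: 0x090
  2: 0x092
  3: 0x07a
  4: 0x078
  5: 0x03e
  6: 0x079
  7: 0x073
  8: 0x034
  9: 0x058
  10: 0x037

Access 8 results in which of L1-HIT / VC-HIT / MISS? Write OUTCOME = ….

0: 0x90 (blk 9, set 1) → MISS  vc=[]
1: 0x90 (blk 9, set 1) → L1-HIT  vc=[]
2: 0x92 (blk 9, set 1) → L1-HIT  vc=[]
3: 0x7a (blk 7, set 1) → MISS  vc=[9]
4: 0x78 (blk 7, set 1) → L1-HIT  vc=[9]
5: 0x3e (blk 3, set 1) → MISS  vc=[9, 7]
6: 0x79 (blk 7, set 1) → VC-HIT  vc=[9, 3]
7: 0x73 (blk 7, set 1) → L1-HIT  vc=[9, 3]
8: 0x34 (blk 3, set 1) → VC-HIT  vc=[9, 7]
9: 0x58 (blk 5, set 1) → MISS  vc=[9, 7, 3]
10: 0x37 (blk 3, set 1) → VC-HIT  vc=[9, 7, 5]

OUTCOME = VC-HIT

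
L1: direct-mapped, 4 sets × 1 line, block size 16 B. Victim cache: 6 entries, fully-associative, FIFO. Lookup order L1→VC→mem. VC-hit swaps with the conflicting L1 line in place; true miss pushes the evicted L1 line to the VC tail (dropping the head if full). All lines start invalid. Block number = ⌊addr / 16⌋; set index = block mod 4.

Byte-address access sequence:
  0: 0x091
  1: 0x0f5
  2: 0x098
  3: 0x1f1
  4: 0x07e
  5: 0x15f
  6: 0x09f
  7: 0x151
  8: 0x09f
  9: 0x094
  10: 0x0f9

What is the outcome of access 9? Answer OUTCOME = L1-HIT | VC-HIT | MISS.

OUTCOME = L1-HIT

0: 0x91 (blk 9, set 1) → MISS  vc=[]
1: 0xf5 (blk 15, set 3) → MISS  vc=[]
2: 0x98 (blk 9, set 1) → L1-HIT  vc=[]
3: 0x1f1 (blk 31, set 3) → MISS  vc=[15]
4: 0x7e (blk 7, set 3) → MISS  vc=[15, 31]
5: 0x15f (blk 21, set 1) → MISS  vc=[15, 31, 9]
6: 0x9f (blk 9, set 1) → VC-HIT  vc=[15, 31, 21]
7: 0x151 (blk 21, set 1) → VC-HIT  vc=[15, 31, 9]
8: 0x9f (blk 9, set 1) → VC-HIT  vc=[15, 31, 21]
9: 0x94 (blk 9, set 1) → L1-HIT  vc=[15, 31, 21]
10: 0xf9 (blk 15, set 3) → VC-HIT  vc=[7, 31, 21]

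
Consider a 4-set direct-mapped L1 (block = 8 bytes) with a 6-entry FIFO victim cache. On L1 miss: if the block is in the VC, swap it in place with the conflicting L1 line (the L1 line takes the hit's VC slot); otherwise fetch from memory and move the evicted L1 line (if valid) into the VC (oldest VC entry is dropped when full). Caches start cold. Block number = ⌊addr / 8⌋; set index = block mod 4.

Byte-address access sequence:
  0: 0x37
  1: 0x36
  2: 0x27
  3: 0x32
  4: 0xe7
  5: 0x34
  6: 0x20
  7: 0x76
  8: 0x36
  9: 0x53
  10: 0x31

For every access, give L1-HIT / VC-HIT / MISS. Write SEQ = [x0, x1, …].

#0 0x37→b6/s2 MISS; vc=[]
#1 0x36→b6/s2 L1-HIT; vc=[]
#2 0x27→b4/s0 MISS; vc=[]
#3 0x32→b6/s2 L1-HIT; vc=[]
#4 0xe7→b28/s0 MISS; vc=[4]
#5 0x34→b6/s2 L1-HIT; vc=[4]
#6 0x20→b4/s0 VC-HIT; vc=[28]
#7 0x76→b14/s2 MISS; vc=[28,6]
#8 0x36→b6/s2 VC-HIT; vc=[28,14]
#9 0x53→b10/s2 MISS; vc=[28,14,6]
#10 0x31→b6/s2 VC-HIT; vc=[28,14,10]

SEQ = [MISS, L1-HIT, MISS, L1-HIT, MISS, L1-HIT, VC-HIT, MISS, VC-HIT, MISS, VC-HIT]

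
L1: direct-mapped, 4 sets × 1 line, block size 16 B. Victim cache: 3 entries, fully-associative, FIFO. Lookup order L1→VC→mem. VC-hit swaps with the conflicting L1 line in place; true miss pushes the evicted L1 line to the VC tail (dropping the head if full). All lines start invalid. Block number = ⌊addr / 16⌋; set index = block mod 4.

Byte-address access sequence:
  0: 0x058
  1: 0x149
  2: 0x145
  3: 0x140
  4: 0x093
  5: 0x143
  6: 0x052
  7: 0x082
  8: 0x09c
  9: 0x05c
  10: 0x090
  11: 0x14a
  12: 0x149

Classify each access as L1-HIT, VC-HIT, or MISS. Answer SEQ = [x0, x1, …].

  [0] addr=0x58 blk=5 s=1: MISS | VC []
  [1] addr=0x149 blk=20 s=0: MISS | VC []
  [2] addr=0x145 blk=20 s=0: L1-HIT | VC []
  [3] addr=0x140 blk=20 s=0: L1-HIT | VC []
  [4] addr=0x93 blk=9 s=1: MISS | VC [5]
  [5] addr=0x143 blk=20 s=0: L1-HIT | VC [5]
  [6] addr=0x52 blk=5 s=1: VC-HIT | VC [9]
  [7] addr=0x82 blk=8 s=0: MISS | VC [9, 20]
  [8] addr=0x9c blk=9 s=1: VC-HIT | VC [5, 20]
  [9] addr=0x5c blk=5 s=1: VC-HIT | VC [9, 20]
  [10] addr=0x90 blk=9 s=1: VC-HIT | VC [5, 20]
  [11] addr=0x14a blk=20 s=0: VC-HIT | VC [5, 8]
  [12] addr=0x149 blk=20 s=0: L1-HIT | VC [5, 8]

SEQ = [MISS, MISS, L1-HIT, L1-HIT, MISS, L1-HIT, VC-HIT, MISS, VC-HIT, VC-HIT, VC-HIT, VC-HIT, L1-HIT]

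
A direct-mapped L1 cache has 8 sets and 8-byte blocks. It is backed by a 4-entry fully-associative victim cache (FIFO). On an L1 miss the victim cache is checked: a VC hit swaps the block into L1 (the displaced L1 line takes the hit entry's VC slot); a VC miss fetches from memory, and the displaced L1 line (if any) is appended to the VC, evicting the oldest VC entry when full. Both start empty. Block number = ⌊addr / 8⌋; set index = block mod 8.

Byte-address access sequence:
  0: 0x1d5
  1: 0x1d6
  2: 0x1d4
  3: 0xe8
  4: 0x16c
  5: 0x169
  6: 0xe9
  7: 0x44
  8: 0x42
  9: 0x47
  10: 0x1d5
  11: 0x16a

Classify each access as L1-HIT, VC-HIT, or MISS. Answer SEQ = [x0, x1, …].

SEQ = [MISS, L1-HIT, L1-HIT, MISS, MISS, L1-HIT, VC-HIT, MISS, L1-HIT, L1-HIT, L1-HIT, VC-HIT]

0: 0x1d5 (blk 58, set 2) → MISS  vc=[]
1: 0x1d6 (blk 58, set 2) → L1-HIT  vc=[]
2: 0x1d4 (blk 58, set 2) → L1-HIT  vc=[]
3: 0xe8 (blk 29, set 5) → MISS  vc=[]
4: 0x16c (blk 45, set 5) → MISS  vc=[29]
5: 0x169 (blk 45, set 5) → L1-HIT  vc=[29]
6: 0xe9 (blk 29, set 5) → VC-HIT  vc=[45]
7: 0x44 (blk 8, set 0) → MISS  vc=[45]
8: 0x42 (blk 8, set 0) → L1-HIT  vc=[45]
9: 0x47 (blk 8, set 0) → L1-HIT  vc=[45]
10: 0x1d5 (blk 58, set 2) → L1-HIT  vc=[45]
11: 0x16a (blk 45, set 5) → VC-HIT  vc=[29]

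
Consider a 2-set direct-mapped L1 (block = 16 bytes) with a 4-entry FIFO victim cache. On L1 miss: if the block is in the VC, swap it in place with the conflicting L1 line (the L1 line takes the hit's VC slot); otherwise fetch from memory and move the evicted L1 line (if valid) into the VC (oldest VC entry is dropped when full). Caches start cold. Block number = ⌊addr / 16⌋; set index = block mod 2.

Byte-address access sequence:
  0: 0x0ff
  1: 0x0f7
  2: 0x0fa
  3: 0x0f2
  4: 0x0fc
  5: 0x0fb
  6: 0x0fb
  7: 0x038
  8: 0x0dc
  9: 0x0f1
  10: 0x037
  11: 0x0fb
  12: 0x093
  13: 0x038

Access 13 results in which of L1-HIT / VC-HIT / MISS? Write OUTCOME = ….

OUTCOME = VC-HIT

  [0] addr=0xff blk=15 s=1: MISS | VC []
  [1] addr=0xf7 blk=15 s=1: L1-HIT | VC []
  [2] addr=0xfa blk=15 s=1: L1-HIT | VC []
  [3] addr=0xf2 blk=15 s=1: L1-HIT | VC []
  [4] addr=0xfc blk=15 s=1: L1-HIT | VC []
  [5] addr=0xfb blk=15 s=1: L1-HIT | VC []
  [6] addr=0xfb blk=15 s=1: L1-HIT | VC []
  [7] addr=0x38 blk=3 s=1: MISS | VC [15]
  [8] addr=0xdc blk=13 s=1: MISS | VC [15, 3]
  [9] addr=0xf1 blk=15 s=1: VC-HIT | VC [13, 3]
  [10] addr=0x37 blk=3 s=1: VC-HIT | VC [13, 15]
  [11] addr=0xfb blk=15 s=1: VC-HIT | VC [13, 3]
  [12] addr=0x93 blk=9 s=1: MISS | VC [13, 3, 15]
  [13] addr=0x38 blk=3 s=1: VC-HIT | VC [13, 9, 15]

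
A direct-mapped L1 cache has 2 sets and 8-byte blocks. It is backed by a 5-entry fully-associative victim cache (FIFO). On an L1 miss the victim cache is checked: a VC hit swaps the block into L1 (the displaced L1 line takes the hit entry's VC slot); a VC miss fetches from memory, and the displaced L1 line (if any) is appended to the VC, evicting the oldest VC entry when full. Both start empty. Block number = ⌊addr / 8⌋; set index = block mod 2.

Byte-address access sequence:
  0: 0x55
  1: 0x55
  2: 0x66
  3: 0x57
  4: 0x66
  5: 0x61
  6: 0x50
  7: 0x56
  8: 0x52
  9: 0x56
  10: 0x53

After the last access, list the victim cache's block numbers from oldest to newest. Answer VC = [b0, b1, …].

VC = [12]

  [0] addr=0x55 blk=10 s=0: MISS | VC []
  [1] addr=0x55 blk=10 s=0: L1-HIT | VC []
  [2] addr=0x66 blk=12 s=0: MISS | VC [10]
  [3] addr=0x57 blk=10 s=0: VC-HIT | VC [12]
  [4] addr=0x66 blk=12 s=0: VC-HIT | VC [10]
  [5] addr=0x61 blk=12 s=0: L1-HIT | VC [10]
  [6] addr=0x50 blk=10 s=0: VC-HIT | VC [12]
  [7] addr=0x56 blk=10 s=0: L1-HIT | VC [12]
  [8] addr=0x52 blk=10 s=0: L1-HIT | VC [12]
  [9] addr=0x56 blk=10 s=0: L1-HIT | VC [12]
  [10] addr=0x53 blk=10 s=0: L1-HIT | VC [12]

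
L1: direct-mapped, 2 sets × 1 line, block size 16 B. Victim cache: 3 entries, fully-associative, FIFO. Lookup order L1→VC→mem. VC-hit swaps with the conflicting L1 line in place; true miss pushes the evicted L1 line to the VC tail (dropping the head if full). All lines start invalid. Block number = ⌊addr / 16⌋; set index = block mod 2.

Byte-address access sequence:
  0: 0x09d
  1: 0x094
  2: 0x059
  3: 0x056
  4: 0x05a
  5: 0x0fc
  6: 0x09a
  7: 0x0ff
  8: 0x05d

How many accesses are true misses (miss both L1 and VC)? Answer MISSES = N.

0: 0x9d (blk 9, set 1) → MISS  vc=[]
1: 0x94 (blk 9, set 1) → L1-HIT  vc=[]
2: 0x59 (blk 5, set 1) → MISS  vc=[9]
3: 0x56 (blk 5, set 1) → L1-HIT  vc=[9]
4: 0x5a (blk 5, set 1) → L1-HIT  vc=[9]
5: 0xfc (blk 15, set 1) → MISS  vc=[9, 5]
6: 0x9a (blk 9, set 1) → VC-HIT  vc=[15, 5]
7: 0xff (blk 15, set 1) → VC-HIT  vc=[9, 5]
8: 0x5d (blk 5, set 1) → VC-HIT  vc=[9, 15]

MISSES = 3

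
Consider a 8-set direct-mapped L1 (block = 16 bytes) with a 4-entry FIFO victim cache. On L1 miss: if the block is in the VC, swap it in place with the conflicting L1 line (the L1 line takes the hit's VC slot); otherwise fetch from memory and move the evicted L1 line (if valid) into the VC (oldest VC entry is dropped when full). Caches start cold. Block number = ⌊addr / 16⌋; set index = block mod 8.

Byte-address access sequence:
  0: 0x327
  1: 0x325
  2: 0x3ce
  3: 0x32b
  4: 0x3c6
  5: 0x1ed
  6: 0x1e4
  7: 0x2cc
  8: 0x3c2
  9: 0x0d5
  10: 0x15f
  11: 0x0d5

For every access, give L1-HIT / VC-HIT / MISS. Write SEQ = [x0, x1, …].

SEQ = [MISS, L1-HIT, MISS, L1-HIT, L1-HIT, MISS, L1-HIT, MISS, VC-HIT, MISS, MISS, VC-HIT]

0: 0x327 (blk 50, set 2) → MISS  vc=[]
1: 0x325 (blk 50, set 2) → L1-HIT  vc=[]
2: 0x3ce (blk 60, set 4) → MISS  vc=[]
3: 0x32b (blk 50, set 2) → L1-HIT  vc=[]
4: 0x3c6 (blk 60, set 4) → L1-HIT  vc=[]
5: 0x1ed (blk 30, set 6) → MISS  vc=[]
6: 0x1e4 (blk 30, set 6) → L1-HIT  vc=[]
7: 0x2cc (blk 44, set 4) → MISS  vc=[60]
8: 0x3c2 (blk 60, set 4) → VC-HIT  vc=[44]
9: 0xd5 (blk 13, set 5) → MISS  vc=[44]
10: 0x15f (blk 21, set 5) → MISS  vc=[44, 13]
11: 0xd5 (blk 13, set 5) → VC-HIT  vc=[44, 21]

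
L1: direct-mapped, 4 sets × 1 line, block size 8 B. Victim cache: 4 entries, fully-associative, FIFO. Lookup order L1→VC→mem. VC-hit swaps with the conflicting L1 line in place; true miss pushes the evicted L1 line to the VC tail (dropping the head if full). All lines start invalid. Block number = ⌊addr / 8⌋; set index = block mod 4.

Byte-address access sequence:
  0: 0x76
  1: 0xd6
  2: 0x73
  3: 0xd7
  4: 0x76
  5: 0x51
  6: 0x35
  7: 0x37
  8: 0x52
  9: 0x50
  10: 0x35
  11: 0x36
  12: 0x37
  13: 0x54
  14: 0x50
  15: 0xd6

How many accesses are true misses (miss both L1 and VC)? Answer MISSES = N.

  [0] addr=0x76 blk=14 s=2: MISS | VC []
  [1] addr=0xd6 blk=26 s=2: MISS | VC [14]
  [2] addr=0x73 blk=14 s=2: VC-HIT | VC [26]
  [3] addr=0xd7 blk=26 s=2: VC-HIT | VC [14]
  [4] addr=0x76 blk=14 s=2: VC-HIT | VC [26]
  [5] addr=0x51 blk=10 s=2: MISS | VC [26, 14]
  [6] addr=0x35 blk=6 s=2: MISS | VC [26, 14, 10]
  [7] addr=0x37 blk=6 s=2: L1-HIT | VC [26, 14, 10]
  [8] addr=0x52 blk=10 s=2: VC-HIT | VC [26, 14, 6]
  [9] addr=0x50 blk=10 s=2: L1-HIT | VC [26, 14, 6]
  [10] addr=0x35 blk=6 s=2: VC-HIT | VC [26, 14, 10]
  [11] addr=0x36 blk=6 s=2: L1-HIT | VC [26, 14, 10]
  [12] addr=0x37 blk=6 s=2: L1-HIT | VC [26, 14, 10]
  [13] addr=0x54 blk=10 s=2: VC-HIT | VC [26, 14, 6]
  [14] addr=0x50 blk=10 s=2: L1-HIT | VC [26, 14, 6]
  [15] addr=0xd6 blk=26 s=2: VC-HIT | VC [10, 14, 6]

MISSES = 4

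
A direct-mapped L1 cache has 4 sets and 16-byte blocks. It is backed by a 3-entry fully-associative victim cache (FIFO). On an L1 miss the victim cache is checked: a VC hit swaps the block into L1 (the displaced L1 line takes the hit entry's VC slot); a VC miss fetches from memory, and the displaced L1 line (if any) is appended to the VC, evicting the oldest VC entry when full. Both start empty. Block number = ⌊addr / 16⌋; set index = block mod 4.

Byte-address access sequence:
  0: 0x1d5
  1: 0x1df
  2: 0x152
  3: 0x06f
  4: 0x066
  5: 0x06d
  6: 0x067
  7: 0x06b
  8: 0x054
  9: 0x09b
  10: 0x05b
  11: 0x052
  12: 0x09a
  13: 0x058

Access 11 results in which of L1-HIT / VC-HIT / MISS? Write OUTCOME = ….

0: 0x1d5 (blk 29, set 1) → MISS  vc=[]
1: 0x1df (blk 29, set 1) → L1-HIT  vc=[]
2: 0x152 (blk 21, set 1) → MISS  vc=[29]
3: 0x6f (blk 6, set 2) → MISS  vc=[29]
4: 0x66 (blk 6, set 2) → L1-HIT  vc=[29]
5: 0x6d (blk 6, set 2) → L1-HIT  vc=[29]
6: 0x67 (blk 6, set 2) → L1-HIT  vc=[29]
7: 0x6b (blk 6, set 2) → L1-HIT  vc=[29]
8: 0x54 (blk 5, set 1) → MISS  vc=[29, 21]
9: 0x9b (blk 9, set 1) → MISS  vc=[29, 21, 5]
10: 0x5b (blk 5, set 1) → VC-HIT  vc=[29, 21, 9]
11: 0x52 (blk 5, set 1) → L1-HIT  vc=[29, 21, 9]
12: 0x9a (blk 9, set 1) → VC-HIT  vc=[29, 21, 5]
13: 0x58 (blk 5, set 1) → VC-HIT  vc=[29, 21, 9]

OUTCOME = L1-HIT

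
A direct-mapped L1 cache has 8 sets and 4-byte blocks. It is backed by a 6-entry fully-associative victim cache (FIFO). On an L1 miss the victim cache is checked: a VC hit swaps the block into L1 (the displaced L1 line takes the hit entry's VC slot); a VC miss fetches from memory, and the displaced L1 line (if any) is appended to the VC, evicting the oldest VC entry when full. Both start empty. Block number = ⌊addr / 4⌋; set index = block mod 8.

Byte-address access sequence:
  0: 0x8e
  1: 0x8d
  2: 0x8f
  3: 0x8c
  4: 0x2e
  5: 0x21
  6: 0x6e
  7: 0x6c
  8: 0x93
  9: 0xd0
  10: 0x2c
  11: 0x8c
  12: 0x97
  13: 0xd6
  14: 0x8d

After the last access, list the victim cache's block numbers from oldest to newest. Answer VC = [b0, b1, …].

  [0] addr=0x8e blk=35 s=3: MISS | VC []
  [1] addr=0x8d blk=35 s=3: L1-HIT | VC []
  [2] addr=0x8f blk=35 s=3: L1-HIT | VC []
  [3] addr=0x8c blk=35 s=3: L1-HIT | VC []
  [4] addr=0x2e blk=11 s=3: MISS | VC [35]
  [5] addr=0x21 blk=8 s=0: MISS | VC [35]
  [6] addr=0x6e blk=27 s=3: MISS | VC [35, 11]
  [7] addr=0x6c blk=27 s=3: L1-HIT | VC [35, 11]
  [8] addr=0x93 blk=36 s=4: MISS | VC [35, 11]
  [9] addr=0xd0 blk=52 s=4: MISS | VC [35, 11, 36]
  [10] addr=0x2c blk=11 s=3: VC-HIT | VC [35, 27, 36]
  [11] addr=0x8c blk=35 s=3: VC-HIT | VC [11, 27, 36]
  [12] addr=0x97 blk=37 s=5: MISS | VC [11, 27, 36]
  [13] addr=0xd6 blk=53 s=5: MISS | VC [11, 27, 36, 37]
  [14] addr=0x8d blk=35 s=3: L1-HIT | VC [11, 27, 36, 37]

VC = [11, 27, 36, 37]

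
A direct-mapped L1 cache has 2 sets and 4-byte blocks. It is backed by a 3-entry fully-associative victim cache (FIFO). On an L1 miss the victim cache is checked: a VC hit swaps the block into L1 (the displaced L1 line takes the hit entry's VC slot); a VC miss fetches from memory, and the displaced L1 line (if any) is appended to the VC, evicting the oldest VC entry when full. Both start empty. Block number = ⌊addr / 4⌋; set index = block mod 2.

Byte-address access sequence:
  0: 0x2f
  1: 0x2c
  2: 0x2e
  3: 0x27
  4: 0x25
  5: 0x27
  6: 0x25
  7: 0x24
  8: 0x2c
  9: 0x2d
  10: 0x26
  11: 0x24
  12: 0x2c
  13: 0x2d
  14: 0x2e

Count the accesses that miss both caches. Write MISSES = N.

0: 0x2f (blk 11, set 1) → MISS  vc=[]
1: 0x2c (blk 11, set 1) → L1-HIT  vc=[]
2: 0x2e (blk 11, set 1) → L1-HIT  vc=[]
3: 0x27 (blk 9, set 1) → MISS  vc=[11]
4: 0x25 (blk 9, set 1) → L1-HIT  vc=[11]
5: 0x27 (blk 9, set 1) → L1-HIT  vc=[11]
6: 0x25 (blk 9, set 1) → L1-HIT  vc=[11]
7: 0x24 (blk 9, set 1) → L1-HIT  vc=[11]
8: 0x2c (blk 11, set 1) → VC-HIT  vc=[9]
9: 0x2d (blk 11, set 1) → L1-HIT  vc=[9]
10: 0x26 (blk 9, set 1) → VC-HIT  vc=[11]
11: 0x24 (blk 9, set 1) → L1-HIT  vc=[11]
12: 0x2c (blk 11, set 1) → VC-HIT  vc=[9]
13: 0x2d (blk 11, set 1) → L1-HIT  vc=[9]
14: 0x2e (blk 11, set 1) → L1-HIT  vc=[9]

MISSES = 2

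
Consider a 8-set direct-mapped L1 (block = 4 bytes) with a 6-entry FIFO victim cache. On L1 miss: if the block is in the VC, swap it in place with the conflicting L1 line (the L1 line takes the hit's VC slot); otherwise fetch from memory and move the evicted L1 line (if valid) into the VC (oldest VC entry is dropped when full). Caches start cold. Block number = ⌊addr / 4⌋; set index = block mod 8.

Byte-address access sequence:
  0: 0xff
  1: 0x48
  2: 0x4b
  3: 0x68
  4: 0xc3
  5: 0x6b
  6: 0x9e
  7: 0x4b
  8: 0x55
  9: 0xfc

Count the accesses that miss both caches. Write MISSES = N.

#0 0xff→b63/s7 MISS; vc=[]
#1 0x48→b18/s2 MISS; vc=[]
#2 0x4b→b18/s2 L1-HIT; vc=[]
#3 0x68→b26/s2 MISS; vc=[18]
#4 0xc3→b48/s0 MISS; vc=[18]
#5 0x6b→b26/s2 L1-HIT; vc=[18]
#6 0x9e→b39/s7 MISS; vc=[18,63]
#7 0x4b→b18/s2 VC-HIT; vc=[26,63]
#8 0x55→b21/s5 MISS; vc=[26,63]
#9 0xfc→b63/s7 VC-HIT; vc=[26,39]

MISSES = 6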